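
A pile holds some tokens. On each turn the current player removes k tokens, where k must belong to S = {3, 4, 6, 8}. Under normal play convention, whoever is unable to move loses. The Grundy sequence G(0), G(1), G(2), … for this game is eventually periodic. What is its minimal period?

G(0) = 0
G(1) = mex{} = 0
G(2) = mex{} = 0
G(3) = mex{0} = 1
G(4) = mex{0,0} = 1
G(5) = mex{0,0} = 1
G(6) = mex{1,0,0} = 2
G(7) = mex{1,1,0} = 2
G(8) = mex{1,1,0,0} = 2
G(9) = mex{2,1,1,0} = 3
G(10) = mex{2,2,1,0} = 3
G(11) = mex{2,2,1,1} = 0
G(12) = mex{3,2,2,1} = 0
G(13) = mex{3,3,2,1} = 0
G(14) = mex{0,3,2,2} = 1
G(15) = mex{0,0,3,2} = 1
G(16) = mex{0,0,3,2} = 1
G(17) = mex{1,0,0,3} = 2
G(18) = mex{1,1,0,3} = 2
G(19) = mex{1,1,0,0} = 2
G(20) = mex{2,1,1,0} = 3
G(21) = mex{2,2,1,0} = 3
G(22) = mex{2,2,1,1} = 0
G(23) = mex{3,2,2,1} = 0
G(n+11) = G(n) holds for n = 0,…,7 (a full window of length max(S) = 8), so the sequence is purely periodic with period 11.

11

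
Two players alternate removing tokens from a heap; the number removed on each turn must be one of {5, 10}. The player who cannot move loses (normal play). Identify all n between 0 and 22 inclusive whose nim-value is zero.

n :  0  1  2  3  4  5  6  7  8  9 10 11 12 13 14 15 16 17 18 19 20 21 22
G :  0  0  0  0  0  1  1  1  1  1  2  2  2  2  2  0  0  0  0  0  1  1  1
P-positions are exactly the n with G(n) = 0.

0, 1, 2, 3, 4, 15, 16, 17, 18, 19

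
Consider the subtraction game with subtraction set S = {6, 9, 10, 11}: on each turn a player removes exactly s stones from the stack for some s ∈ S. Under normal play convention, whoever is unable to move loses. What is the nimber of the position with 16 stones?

G(0) = 0
G(1) = mex{} = 0
G(2) = mex{} = 0
G(3) = mex{} = 0
G(4) = mex{} = 0
G(5) = mex{} = 0
G(6) = mex{0} = 1
G(7) = mex{0} = 1
G(8) = mex{0} = 1
G(9) = mex{0,0} = 1
G(10) = mex{0,0,0} = 1
G(11) = mex{0,0,0,0} = 1
G(12) = mex{1,0,0,0} = 2
G(13) = mex{1,0,0,0} = 2
G(14) = mex{1,0,0,0} = 2
G(15) = mex{1,1,0,0} = 2
G(16) = mex{1,1,1,0} = 2

2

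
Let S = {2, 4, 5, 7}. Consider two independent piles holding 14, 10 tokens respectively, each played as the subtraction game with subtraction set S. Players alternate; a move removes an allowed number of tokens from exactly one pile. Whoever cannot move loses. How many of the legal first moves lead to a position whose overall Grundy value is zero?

All piles use S = {2, 4, 5, 7}:
n :  0  1  2  3  4  5  6  7  8  9 10 11 12 13 14
G :  0  0  1  1  2  2  3  3  4  0  0  1  1  2  2
Pile A: G(14) = 2.
Pile B: G(10) = 0.
Combined Grundy value = 2 ⊕ 0 = 2.
A winning move leaves total XOR = 0, i.e. changes one component's Grundy value g to g ⊕ X where X is the current total.
Pile A: need g' = 2⊕2 = 0. Options: 14−2→G=1, 14−4→G=0, 14−5→G=0, 14−7→G=3. Hits: 2.
Pile B: need g' = 0⊕2 = 2. Options: 10−2→G=4, 10−4→G=3, 10−5→G=2, 10−7→G=1. Hits: 1.

3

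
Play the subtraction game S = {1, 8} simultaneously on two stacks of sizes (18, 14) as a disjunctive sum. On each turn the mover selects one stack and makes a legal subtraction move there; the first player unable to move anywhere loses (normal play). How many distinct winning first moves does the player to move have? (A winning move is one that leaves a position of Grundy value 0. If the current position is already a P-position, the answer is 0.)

All stacks use S = {1, 8}:
n :  0  1  2  3  4  5  6  7  8  9 10 11 12 13 14 15 16 17 18
G :  0  1  0  1  0  1  0  1  2  0  1  0  1  0  1  0  1  2  0
Stack A: G(18) = 0.
Stack B: G(14) = 1.
Combined Grundy value = 0 ⊕ 1 = 1.
A winning move leaves total XOR = 0, i.e. changes one component's Grundy value g to g ⊕ X where X is the current total.
Stack A: need g' = 0⊕1 = 1. Options: 18−1→G=2, 18−8→G=1. Hits: 1.
Stack B: need g' = 1⊕1 = 0. Options: 14−1→G=0, 14−8→G=0. Hits: 2.

3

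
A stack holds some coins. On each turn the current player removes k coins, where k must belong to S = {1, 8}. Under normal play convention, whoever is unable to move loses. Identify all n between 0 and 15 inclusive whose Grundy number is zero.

0, 2, 4, 6, 9, 11, 13, 15

n :  0  1  2  3  4  5  6  7  8  9 10 11 12 13 14 15
G :  0  1  0  1  0  1  0  1  2  0  1  0  1  0  1  0
P-positions are exactly the n with G(n) = 0.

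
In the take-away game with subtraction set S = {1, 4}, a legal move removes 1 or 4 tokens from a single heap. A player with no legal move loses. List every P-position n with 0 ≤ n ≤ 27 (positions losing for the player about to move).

G(0) = 0
G(1) = mex{0} = 1
G(2) = mex{1} = 0
G(3) = mex{0} = 1
G(4) = mex{1,0} = 2
G(5) = mex{2,1} = 0
G(6) = mex{0,0} = 1
G(7) = mex{1,1} = 0
G(8) = mex{0,2} = 1
G(9) = mex{1,0} = 2
G(10) = mex{2,1} = 0
G(11) = mex{0,0} = 1
G(12) = mex{1,1} = 0
G(13) = mex{0,2} = 1
G(14) = mex{1,0} = 2
G(15) = mex{2,1} = 0
G(16) = mex{0,0} = 1
G(17) = mex{1,1} = 0
G(18) = mex{0,2} = 1
G(19) = mex{1,0} = 2
G(20) = mex{2,1} = 0
G(21) = mex{0,0} = 1
G(22) = mex{1,1} = 0
G(23) = mex{0,2} = 1
G(24) = mex{1,0} = 2
G(25) = mex{2,1} = 0
G(26) = mex{0,0} = 1
G(27) = mex{1,1} = 0
P-positions are exactly the n with G(n) = 0.

0, 2, 5, 7, 10, 12, 15, 17, 20, 22, 25, 27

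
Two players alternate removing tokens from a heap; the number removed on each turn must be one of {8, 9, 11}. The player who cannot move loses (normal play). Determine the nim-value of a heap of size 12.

n :  0  1  2  3  4  5  6  7  8  9 10 11 12
G :  0  0  0  0  0  0  0  0  1  1  1  1  1

1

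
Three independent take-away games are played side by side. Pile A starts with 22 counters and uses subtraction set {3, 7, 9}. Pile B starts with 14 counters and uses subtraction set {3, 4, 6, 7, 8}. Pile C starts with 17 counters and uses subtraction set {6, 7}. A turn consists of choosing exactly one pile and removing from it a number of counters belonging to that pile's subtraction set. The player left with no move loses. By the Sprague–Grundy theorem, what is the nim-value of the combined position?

Pile A, S = {3, 7, 9}:
G(0) = 0
G(1) = mex{} = 0
G(2) = mex{} = 0
G(3) = mex{0} = 1
G(4) = mex{0} = 1
G(5) = mex{0} = 1
G(6) = mex{1} = 0
G(7) = mex{1,0} = 2
G(8) = mex{1,0} = 2
G(9) = mex{0,0,0} = 1
G(10) = mex{2,1,0} = 3
G(11) = mex{2,1,0} = 3
G(12) = mex{1,1,1} = 0
G(13) = mex{3,0,1} = 2
G(14) = mex{3,2,1} = 0
G(15) = mex{0,2,0} = 1
G(16) = mex{2,1,2} = 0
G(17) = mex{0,3,2} = 1
G(18) = mex{1,3,1} = 0
G(19) = mex{0,0,3} = 1
G(20) = mex{1,2,3} = 0
G(21) = mex{0,0,0} = 1
G(22) = mex{1,1,2} = 0
G_A(22) = 0.
Pile B, S = {3, 4, 6, 7, 8}:
n :  0  1  2  3  4  5  6  7  8  9 10 11 12 13 14
G :  0  0  0  1  1  1  2  2  2  3  3  0  0  0  1
G_B(14) = 1.
Pile C, S = {6, 7}:
G(0) = 0
G(1) = mex{} = 0
G(2) = mex{} = 0
G(3) = mex{} = 0
G(4) = mex{} = 0
G(5) = mex{} = 0
G(6) = mex{0} = 1
G(7) = mex{0,0} = 1
G(8) = mex{0,0} = 1
G(9) = mex{0,0} = 1
G(10) = mex{0,0} = 1
G(11) = mex{0,0} = 1
G(12) = mex{1,0} = 2
G(13) = mex{1,1} = 0
G(14) = mex{1,1} = 0
G(15) = mex{1,1} = 0
G(16) = mex{1,1} = 0
G(17) = mex{1,1} = 0
G_C(17) = 0.
Combined Grundy value = 0 ⊕ 1 ⊕ 0 = 1.

1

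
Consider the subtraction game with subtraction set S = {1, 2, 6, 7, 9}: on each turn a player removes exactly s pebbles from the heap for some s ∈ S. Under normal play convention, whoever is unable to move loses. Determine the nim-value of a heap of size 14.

3

n :  0  1  2  3  4  5  6  7  8  9 10 11 12 13 14
G :  0  1  2  0  1  2  3  4  0  1  2  0  1  2  3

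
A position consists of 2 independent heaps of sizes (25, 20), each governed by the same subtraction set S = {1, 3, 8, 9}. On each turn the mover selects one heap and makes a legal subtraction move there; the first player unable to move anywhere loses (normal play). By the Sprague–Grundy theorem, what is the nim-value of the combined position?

3

All heaps use S = {1, 3, 8, 9}:
n :  0  1  2  3  4  5  6  7  8  9 10 11 12 13 14 15 16 17 18 19 20 21 22 23 24 25
G :  0  1  0  1  0  1  0  1  2  3  2  3  2  3  2  3  0  1  0  1  0  1  0  1  2  3
Heap A: G(25) = 3.
Heap B: G(20) = 0.
Combined Grundy value = 3 ⊕ 0 = 3.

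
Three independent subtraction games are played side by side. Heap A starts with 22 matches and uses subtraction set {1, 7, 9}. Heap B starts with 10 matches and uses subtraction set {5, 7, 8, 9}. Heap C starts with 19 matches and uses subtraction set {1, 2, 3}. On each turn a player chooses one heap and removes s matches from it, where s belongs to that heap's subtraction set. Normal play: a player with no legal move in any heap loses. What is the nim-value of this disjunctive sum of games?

Heap A, S = {1, 7, 9}:
n :  0  1  2  3  4  5  6  7  8  9 10 11 12 13 14 15 16 17 18 19 20 21 22
G :  0  1  0  1  0  1  0  1  0  1  0  1  0  1  0  1  0  1  0  1  0  1  0
G_A(22) = 0.
Heap B, S = {5, 7, 8, 9}:
G(0) = 0
G(1) = mex{} = 0
G(2) = mex{} = 0
G(3) = mex{} = 0
G(4) = mex{} = 0
G(5) = mex{0} = 1
G(6) = mex{0} = 1
G(7) = mex{0,0} = 1
G(8) = mex{0,0,0} = 1
G(9) = mex{0,0,0,0} = 1
G(10) = mex{1,0,0,0} = 2
G_B(10) = 2.
Heap C, S = {1, 2, 3}:
G(0) = 0
G(1) = mex{0} = 1
G(2) = mex{1,0} = 2
G(3) = mex{2,1,0} = 3
G(4) = mex{3,2,1} = 0
G(5) = mex{0,3,2} = 1
G(6) = mex{1,0,3} = 2
G(7) = mex{2,1,0} = 3
G(8) = mex{3,2,1} = 0
G(9) = mex{0,3,2} = 1
G(10) = mex{1,0,3} = 2
G(11) = mex{2,1,0} = 3
G(12) = mex{3,2,1} = 0
G(13) = mex{0,3,2} = 1
G(14) = mex{1,0,3} = 2
G(15) = mex{2,1,0} = 3
G(16) = mex{3,2,1} = 0
G(17) = mex{0,3,2} = 1
G(18) = mex{1,0,3} = 2
G(19) = mex{2,1,0} = 3
G_C(19) = 3.
Combined Grundy value = 0 ⊕ 2 ⊕ 3 = 1.

1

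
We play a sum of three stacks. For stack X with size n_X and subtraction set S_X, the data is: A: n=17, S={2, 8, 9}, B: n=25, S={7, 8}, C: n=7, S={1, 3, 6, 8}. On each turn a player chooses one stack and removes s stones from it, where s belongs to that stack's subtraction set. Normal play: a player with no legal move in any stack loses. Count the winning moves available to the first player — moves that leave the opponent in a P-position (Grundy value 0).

Stack A, S = {2, 8, 9}:
n :  0  1  2  3  4  5  6  7  8  9 10 11 12 13 14 15 16 17
G :  0  0  1  1  0  0  1  1  2  2  3  0  2  1  3  0  0  1
G_A(17) = 1.
Stack B, S = {7, 8}:
n :  0  1  2  3  4  5  6  7  8  9 10 11 12 13 14 15 16 17 18 19 20 21 22 23 24 25
G :  0  0  0  0  0  0  0  1  1  1  1  1  1  1  2  0  0  0  0  0  0  0  1  1  1  1
G_B(25) = 1.
Stack C, S = {1, 3, 6, 8}:
G(0) = 0
G(1) = mex{0} = 1
G(2) = mex{1} = 0
G(3) = mex{0,0} = 1
G(4) = mex{1,1} = 0
G(5) = mex{0,0} = 1
G(6) = mex{1,1,0} = 2
G(7) = mex{2,0,1} = 3
G_C(7) = 3.
Combined Grundy value = 1 ⊕ 1 ⊕ 3 = 3.
A winning move leaves total XOR = 0, i.e. changes one component's Grundy value g to g ⊕ X where X is the current total.
Stack A: need g' = 1⊕3 = 2. Options: 17−2→G=0, 17−8→G=2, 17−9→G=2. Hits: 2.
Stack B: need g' = 1⊕3 = 2. Options: 25−7→G=0, 25−8→G=0. Hits: 0.
Stack C: need g' = 3⊕3 = 0. Options: 7−1→G=2, 7−3→G=0, 7−6→G=1. Hits: 1.

3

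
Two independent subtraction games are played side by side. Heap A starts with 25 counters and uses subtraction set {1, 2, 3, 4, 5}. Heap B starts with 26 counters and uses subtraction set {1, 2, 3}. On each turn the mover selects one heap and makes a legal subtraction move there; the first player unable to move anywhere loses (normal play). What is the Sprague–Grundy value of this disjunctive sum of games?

Heap A, S = {1, 2, 3, 4, 5}:
n :  0  1  2  3  4  5  6  7  8  9 10 11 12 13 14 15 16 17 18 19 20 21 22 23 24 25
G :  0  1  2  3  4  5  0  1  2  3  4  5  0  1  2  3  4  5  0  1  2  3  4  5  0  1
G_A(25) = 1.
Heap B, S = {1, 2, 3}:
n :  0  1  2  3  4  5  6  7  8  9 10 11 12 13 14 15 16 17 18 19 20 21 22 23 24 25 26
G :  0  1  2  3  0  1  2  3  0  1  2  3  0  1  2  3  0  1  2  3  0  1  2  3  0  1  2
G_B(26) = 2.
Combined Grundy value = 1 ⊕ 2 = 3.

3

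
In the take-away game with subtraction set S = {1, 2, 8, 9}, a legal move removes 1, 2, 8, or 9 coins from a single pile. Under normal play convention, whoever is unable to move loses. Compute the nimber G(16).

0

G(0) = 0
G(1) = mex{0} = 1
G(2) = mex{1,0} = 2
G(3) = mex{2,1} = 0
G(4) = mex{0,2} = 1
G(5) = mex{1,0} = 2
G(6) = mex{2,1} = 0
G(7) = mex{0,2} = 1
G(8) = mex{1,0,0} = 2
G(9) = mex{2,1,1,0} = 3
G(10) = mex{3,2,2,1} = 0
G(11) = mex{0,3,0,2} = 1
G(12) = mex{1,0,1,0} = 2
G(13) = mex{2,1,2,1} = 0
G(14) = mex{0,2,0,2} = 1
G(15) = mex{1,0,1,0} = 2
G(16) = mex{2,1,2,1} = 0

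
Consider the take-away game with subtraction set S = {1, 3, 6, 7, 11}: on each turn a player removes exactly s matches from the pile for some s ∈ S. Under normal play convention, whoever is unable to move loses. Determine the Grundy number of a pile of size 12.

n :  0  1  2  3  4  5  6  7  8  9 10 11 12
G :  0  1  0  1  0  1  2  3  2  3  2  3  0

0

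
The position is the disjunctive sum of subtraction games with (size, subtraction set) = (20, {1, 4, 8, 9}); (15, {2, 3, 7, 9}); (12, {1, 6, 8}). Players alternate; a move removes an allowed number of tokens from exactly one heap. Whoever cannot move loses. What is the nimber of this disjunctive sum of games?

Heap A, S = {1, 4, 8, 9}:
G(0) = 0
G(1) = mex{0} = 1
G(2) = mex{1} = 0
G(3) = mex{0} = 1
G(4) = mex{1,0} = 2
G(5) = mex{2,1} = 0
G(6) = mex{0,0} = 1
G(7) = mex{1,1} = 0
G(8) = mex{0,2,0} = 1
G(9) = mex{1,0,1,0} = 2
G(10) = mex{2,1,0,1} = 3
G(11) = mex{3,0,1,0} = 2
G(12) = mex{2,1,2,1} = 0
G(13) = mex{0,2,0,2} = 1
G(14) = mex{1,3,1,0} = 2
G(15) = mex{2,2,0,1} = 3
G(16) = mex{3,0,1,0} = 2
G(17) = mex{2,1,2,1} = 0
G(18) = mex{0,2,3,2} = 1
G(19) = mex{1,3,2,3} = 0
G(20) = mex{0,2,0,2} = 1
G_A(20) = 1.
Heap B, S = {2, 3, 7, 9}:
n :  0  1  2  3  4  5  6  7  8  9 10 11 12 13 14 15
G :  0  0  1  1  2  0  0  1  1  2  2  0  3  1  2  2
G_B(15) = 2.
Heap C, S = {1, 6, 8}:
G(0) = 0
G(1) = mex{0} = 1
G(2) = mex{1} = 0
G(3) = mex{0} = 1
G(4) = mex{1} = 0
G(5) = mex{0} = 1
G(6) = mex{1,0} = 2
G(7) = mex{2,1} = 0
G(8) = mex{0,0,0} = 1
G(9) = mex{1,1,1} = 0
G(10) = mex{0,0,0} = 1
G(11) = mex{1,1,1} = 0
G(12) = mex{0,2,0} = 1
G_C(12) = 1.
Combined Grundy value = 1 ⊕ 2 ⊕ 1 = 2.

2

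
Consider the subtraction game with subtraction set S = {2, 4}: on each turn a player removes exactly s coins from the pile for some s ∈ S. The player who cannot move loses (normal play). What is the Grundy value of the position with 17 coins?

G(0) = 0
G(1) = mex{} = 0
G(2) = mex{0} = 1
G(3) = mex{0} = 1
G(4) = mex{1,0} = 2
G(5) = mex{1,0} = 2
G(6) = mex{2,1} = 0
G(7) = mex{2,1} = 0
G(8) = mex{0,2} = 1
G(9) = mex{0,2} = 1
G(10) = mex{1,0} = 2
G(11) = mex{1,0} = 2
G(12) = mex{2,1} = 0
G(13) = mex{2,1} = 0
G(14) = mex{0,2} = 1
G(15) = mex{0,2} = 1
G(16) = mex{1,0} = 2
G(17) = mex{1,0} = 2

2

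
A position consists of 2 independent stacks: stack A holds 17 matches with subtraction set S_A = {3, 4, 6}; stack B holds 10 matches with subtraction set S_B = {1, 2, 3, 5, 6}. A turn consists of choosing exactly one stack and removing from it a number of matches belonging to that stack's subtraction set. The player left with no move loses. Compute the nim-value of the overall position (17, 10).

Stack A, S = {3, 4, 6}:
n :  0  1  2  3  4  5  6  7  8  9 10 11 12 13 14 15 16 17
G :  0  0  0  1  1  1  2  2  2  0  0  0  1  1  1  2  2  2
G_A(17) = 2.
Stack B, S = {1, 2, 3, 5, 6}:
G(0) = 0
G(1) = mex{0} = 1
G(2) = mex{1,0} = 2
G(3) = mex{2,1,0} = 3
G(4) = mex{3,2,1} = 0
G(5) = mex{0,3,2,0} = 1
G(6) = mex{1,0,3,1,0} = 2
G(7) = mex{2,1,0,2,1} = 3
G(8) = mex{3,2,1,3,2} = 0
G(9) = mex{0,3,2,0,3} = 1
G(10) = mex{1,0,3,1,0} = 2
G_B(10) = 2.
Combined Grundy value = 2 ⊕ 2 = 0.

0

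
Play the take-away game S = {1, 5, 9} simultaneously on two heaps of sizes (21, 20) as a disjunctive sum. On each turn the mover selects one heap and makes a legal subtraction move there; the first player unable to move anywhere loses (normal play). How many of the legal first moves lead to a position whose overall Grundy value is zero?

6

All heaps use S = {1, 5, 9}:
G(0) = 0
G(1) = mex{0} = 1
G(2) = mex{1} = 0
G(3) = mex{0} = 1
G(4) = mex{1} = 0
G(5) = mex{0,0} = 1
G(6) = mex{1,1} = 0
G(7) = mex{0,0} = 1
G(8) = mex{1,1} = 0
G(9) = mex{0,0,0} = 1
G(10) = mex{1,1,1} = 0
G(11) = mex{0,0,0} = 1
G(12) = mex{1,1,1} = 0
G(13) = mex{0,0,0} = 1
G(14) = mex{1,1,1} = 0
G(15) = mex{0,0,0} = 1
G(16) = mex{1,1,1} = 0
G(17) = mex{0,0,0} = 1
G(18) = mex{1,1,1} = 0
G(19) = mex{0,0,0} = 1
G(20) = mex{1,1,1} = 0
G(21) = mex{0,0,0} = 1
Heap A: G(21) = 1.
Heap B: G(20) = 0.
Combined Grundy value = 1 ⊕ 0 = 1.
A winning move leaves total XOR = 0, i.e. changes one component's Grundy value g to g ⊕ X where X is the current total.
Heap A: need g' = 1⊕1 = 0. Options: 21−1→G=0, 21−5→G=0, 21−9→G=0. Hits: 3.
Heap B: need g' = 0⊕1 = 1. Options: 20−1→G=1, 20−5→G=1, 20−9→G=1. Hits: 3.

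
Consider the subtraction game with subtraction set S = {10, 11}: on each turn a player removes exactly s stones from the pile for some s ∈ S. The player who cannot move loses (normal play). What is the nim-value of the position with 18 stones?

1

n :  0  1  2  3  4  5  6  7  8  9 10 11 12 13 14 15 16 17 18
G :  0  0  0  0  0  0  0  0  0  0  1  1  1  1  1  1  1  1  1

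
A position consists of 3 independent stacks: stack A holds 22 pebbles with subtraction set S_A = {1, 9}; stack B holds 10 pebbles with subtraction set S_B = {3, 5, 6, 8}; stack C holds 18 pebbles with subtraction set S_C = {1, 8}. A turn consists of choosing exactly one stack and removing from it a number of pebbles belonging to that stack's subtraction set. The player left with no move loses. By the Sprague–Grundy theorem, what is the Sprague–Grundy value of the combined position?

3

Stack A, S = {1, 9}:
G(0) = 0
G(1) = mex{0} = 1
G(2) = mex{1} = 0
G(3) = mex{0} = 1
G(4) = mex{1} = 0
G(5) = mex{0} = 1
G(6) = mex{1} = 0
G(7) = mex{0} = 1
G(8) = mex{1} = 0
G(9) = mex{0,0} = 1
G(10) = mex{1,1} = 0
G(11) = mex{0,0} = 1
G(12) = mex{1,1} = 0
G(13) = mex{0,0} = 1
G(14) = mex{1,1} = 0
G(15) = mex{0,0} = 1
G(16) = mex{1,1} = 0
G(17) = mex{0,0} = 1
G(18) = mex{1,1} = 0
G(19) = mex{0,0} = 1
G(20) = mex{1,1} = 0
G(21) = mex{0,0} = 1
G(22) = mex{1,1} = 0
G_A(22) = 0.
Stack B, S = {3, 5, 6, 8}:
n :  0  1  2  3  4  5  6  7  8  9 10
G :  0  0  0  1  1  1  2  2  2  3  3
G_B(10) = 3.
Stack C, S = {1, 8}:
n :  0  1  2  3  4  5  6  7  8  9 10 11 12 13 14 15 16 17 18
G :  0  1  0  1  0  1  0  1  2  0  1  0  1  0  1  0  1  2  0
G_C(18) = 0.
Combined Grundy value = 0 ⊕ 3 ⊕ 0 = 3.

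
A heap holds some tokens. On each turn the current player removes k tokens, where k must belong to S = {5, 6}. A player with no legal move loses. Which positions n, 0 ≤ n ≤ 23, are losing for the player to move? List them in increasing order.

G(0) = 0
G(1) = mex{} = 0
G(2) = mex{} = 0
G(3) = mex{} = 0
G(4) = mex{} = 0
G(5) = mex{0} = 1
G(6) = mex{0,0} = 1
G(7) = mex{0,0} = 1
G(8) = mex{0,0} = 1
G(9) = mex{0,0} = 1
G(10) = mex{1,0} = 2
G(11) = mex{1,1} = 0
G(12) = mex{1,1} = 0
G(13) = mex{1,1} = 0
G(14) = mex{1,1} = 0
G(15) = mex{2,1} = 0
G(16) = mex{0,2} = 1
G(17) = mex{0,0} = 1
G(18) = mex{0,0} = 1
G(19) = mex{0,0} = 1
G(20) = mex{0,0} = 1
G(21) = mex{1,0} = 2
G(22) = mex{1,1} = 0
G(23) = mex{1,1} = 0
P-positions are exactly the n with G(n) = 0.

0, 1, 2, 3, 4, 11, 12, 13, 14, 15, 22, 23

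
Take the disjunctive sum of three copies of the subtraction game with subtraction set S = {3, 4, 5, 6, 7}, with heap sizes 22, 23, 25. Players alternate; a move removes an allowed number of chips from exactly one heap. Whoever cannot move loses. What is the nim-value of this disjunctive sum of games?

All heaps use S = {3, 4, 5, 6, 7}:
G(0) = 0
G(1) = mex{} = 0
G(2) = mex{} = 0
G(3) = mex{0} = 1
G(4) = mex{0,0} = 1
G(5) = mex{0,0,0} = 1
G(6) = mex{1,0,0,0} = 2
G(7) = mex{1,1,0,0,0} = 2
G(8) = mex{1,1,1,0,0} = 2
G(9) = mex{2,1,1,1,0} = 3
G(10) = mex{2,2,1,1,1} = 0
G(11) = mex{2,2,2,1,1} = 0
G(12) = mex{3,2,2,2,1} = 0
G(13) = mex{0,3,2,2,2} = 1
G(14) = mex{0,0,3,2,2} = 1
G(15) = mex{0,0,0,3,2} = 1
G(16) = mex{1,0,0,0,3} = 2
G(17) = mex{1,1,0,0,0} = 2
G(18) = mex{1,1,1,0,0} = 2
G(19) = mex{2,1,1,1,0} = 3
G(20) = mex{2,2,1,1,1} = 0
G(21) = mex{2,2,2,1,1} = 0
G(22) = mex{3,2,2,2,1} = 0
G(23) = mex{0,3,2,2,2} = 1
G(24) = mex{0,0,3,2,2} = 1
G(25) = mex{0,0,0,3,2} = 1
Heap A: G(22) = 0.
Heap B: G(23) = 1.
Heap C: G(25) = 1.
Combined Grundy value = 0 ⊕ 1 ⊕ 1 = 0.

0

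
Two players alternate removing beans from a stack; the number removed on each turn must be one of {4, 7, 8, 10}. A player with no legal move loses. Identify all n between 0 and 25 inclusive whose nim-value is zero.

G(0) = 0
G(1) = mex{} = 0
G(2) = mex{} = 0
G(3) = mex{} = 0
G(4) = mex{0} = 1
G(5) = mex{0} = 1
G(6) = mex{0} = 1
G(7) = mex{0,0} = 1
G(8) = mex{1,0,0} = 2
G(9) = mex{1,0,0} = 2
G(10) = mex{1,0,0,0} = 2
G(11) = mex{1,1,0,0} = 2
G(12) = mex{2,1,1,0} = 3
G(13) = mex{2,1,1,0} = 3
G(14) = mex{2,1,1,1} = 0
G(15) = mex{2,2,1,1} = 0
G(16) = mex{3,2,2,1} = 0
G(17) = mex{3,2,2,1} = 0
G(18) = mex{0,2,2,2} = 1
G(19) = mex{0,3,2,2} = 1
G(20) = mex{0,3,3,2} = 1
G(21) = mex{0,0,3,2} = 1
G(22) = mex{1,0,0,3} = 2
G(23) = mex{1,0,0,3} = 2
G(24) = mex{1,0,0,0} = 2
G(25) = mex{1,1,0,0} = 2
P-positions are exactly the n with G(n) = 0.

0, 1, 2, 3, 14, 15, 16, 17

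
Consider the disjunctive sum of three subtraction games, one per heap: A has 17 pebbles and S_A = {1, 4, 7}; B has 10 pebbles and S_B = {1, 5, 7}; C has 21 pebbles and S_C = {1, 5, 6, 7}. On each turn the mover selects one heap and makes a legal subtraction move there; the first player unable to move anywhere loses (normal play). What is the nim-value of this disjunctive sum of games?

2

Heap A, S = {1, 4, 7}:
G(0) = 0
G(1) = mex{0} = 1
G(2) = mex{1} = 0
G(3) = mex{0} = 1
G(4) = mex{1,0} = 2
G(5) = mex{2,1} = 0
G(6) = mex{0,0} = 1
G(7) = mex{1,1,0} = 2
G(8) = mex{2,2,1} = 0
G(9) = mex{0,0,0} = 1
G(10) = mex{1,1,1} = 0
G(11) = mex{0,2,2} = 1
G(12) = mex{1,0,0} = 2
G(13) = mex{2,1,1} = 0
G(14) = mex{0,0,2} = 1
G(15) = mex{1,1,0} = 2
G(16) = mex{2,2,1} = 0
G(17) = mex{0,0,0} = 1
G_A(17) = 1.
Heap B, S = {1, 5, 7}:
G(0) = 0
G(1) = mex{0} = 1
G(2) = mex{1} = 0
G(3) = mex{0} = 1
G(4) = mex{1} = 0
G(5) = mex{0,0} = 1
G(6) = mex{1,1} = 0
G(7) = mex{0,0,0} = 1
G(8) = mex{1,1,1} = 0
G(9) = mex{0,0,0} = 1
G(10) = mex{1,1,1} = 0
G_B(10) = 0.
Heap C, S = {1, 5, 6, 7}:
G(0) = 0
G(1) = mex{0} = 1
G(2) = mex{1} = 0
G(3) = mex{0} = 1
G(4) = mex{1} = 0
G(5) = mex{0,0} = 1
G(6) = mex{1,1,0} = 2
G(7) = mex{2,0,1,0} = 3
G(8) = mex{3,1,0,1} = 2
G(9) = mex{2,0,1,0} = 3
G(10) = mex{3,1,0,1} = 2
G(11) = mex{2,2,1,0} = 3
G(12) = mex{3,3,2,1} = 0
G(13) = mex{0,2,3,2} = 1
G(14) = mex{1,3,2,3} = 0
G(15) = mex{0,2,3,2} = 1
G(16) = mex{1,3,2,3} = 0
G(17) = mex{0,0,3,2} = 1
G(18) = mex{1,1,0,3} = 2
G(19) = mex{2,0,1,0} = 3
G(20) = mex{3,1,0,1} = 2
G(21) = mex{2,0,1,0} = 3
G_C(21) = 3.
Combined Grundy value = 1 ⊕ 0 ⊕ 3 = 2.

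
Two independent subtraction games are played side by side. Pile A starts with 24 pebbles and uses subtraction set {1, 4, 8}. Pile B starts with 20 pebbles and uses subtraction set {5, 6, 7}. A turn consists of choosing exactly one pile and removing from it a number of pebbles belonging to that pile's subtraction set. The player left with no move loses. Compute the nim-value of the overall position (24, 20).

Pile A, S = {1, 4, 8}:
G(0) = 0
G(1) = mex{0} = 1
G(2) = mex{1} = 0
G(3) = mex{0} = 1
G(4) = mex{1,0} = 2
G(5) = mex{2,1} = 0
G(6) = mex{0,0} = 1
G(7) = mex{1,1} = 0
G(8) = mex{0,2,0} = 1
G(9) = mex{1,0,1} = 2
G(10) = mex{2,1,0} = 3
G(11) = mex{3,0,1} = 2
G(12) = mex{2,1,2} = 0
G(13) = mex{0,2,0} = 1
G(14) = mex{1,3,1} = 0
G(15) = mex{0,2,0} = 1
G(16) = mex{1,0,1} = 2
G(17) = mex{2,1,2} = 0
G(18) = mex{0,0,3} = 1
G(19) = mex{1,1,2} = 0
G(20) = mex{0,2,0} = 1
G(21) = mex{1,0,1} = 2
G(22) = mex{2,1,0} = 3
G(23) = mex{3,0,1} = 2
G(24) = mex{2,1,2} = 0
G_A(24) = 0.
Pile B, S = {5, 6, 7}:
G(0) = 0
G(1) = mex{} = 0
G(2) = mex{} = 0
G(3) = mex{} = 0
G(4) = mex{} = 0
G(5) = mex{0} = 1
G(6) = mex{0,0} = 1
G(7) = mex{0,0,0} = 1
G(8) = mex{0,0,0} = 1
G(9) = mex{0,0,0} = 1
G(10) = mex{1,0,0} = 2
G(11) = mex{1,1,0} = 2
G(12) = mex{1,1,1} = 0
G(13) = mex{1,1,1} = 0
G(14) = mex{1,1,1} = 0
G(15) = mex{2,1,1} = 0
G(16) = mex{2,2,1} = 0
G(17) = mex{0,2,2} = 1
G(18) = mex{0,0,2} = 1
G(19) = mex{0,0,0} = 1
G(20) = mex{0,0,0} = 1
G_B(20) = 1.
Combined Grundy value = 0 ⊕ 1 = 1.

1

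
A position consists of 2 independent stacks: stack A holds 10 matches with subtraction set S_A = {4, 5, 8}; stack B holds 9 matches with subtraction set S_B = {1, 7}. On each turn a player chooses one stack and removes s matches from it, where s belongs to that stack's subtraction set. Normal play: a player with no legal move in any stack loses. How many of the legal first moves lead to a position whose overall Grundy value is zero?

2

Stack A, S = {4, 5, 8}:
n :  0  1  2  3  4  5  6  7  8  9 10
G :  0  0  0  0  1  1  1  1  2  2  2
G_A(10) = 2.
Stack B, S = {1, 7}:
n : 0 1 2 3 4 5 6 7 8 9
G : 0 1 0 1 0 1 0 1 0 1
G_B(9) = 1.
Combined Grundy value = 2 ⊕ 1 = 3.
A winning move leaves total XOR = 0, i.e. changes one component's Grundy value g to g ⊕ X where X is the current total.
Stack A: need g' = 2⊕3 = 1. Options: 10−4→G=1, 10−5→G=1, 10−8→G=0. Hits: 2.
Stack B: need g' = 1⊕3 = 2. Options: 9−1→G=0, 9−7→G=0. Hits: 0.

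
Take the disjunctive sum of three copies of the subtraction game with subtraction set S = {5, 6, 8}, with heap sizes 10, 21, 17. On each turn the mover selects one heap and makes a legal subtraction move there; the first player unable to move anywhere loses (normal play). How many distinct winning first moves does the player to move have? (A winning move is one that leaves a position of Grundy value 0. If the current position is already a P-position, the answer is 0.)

1

All heaps use S = {5, 6, 8}:
n :  0  1  2  3  4  5  6  7  8  9 10 11 12 13 14 15 16 17 18 19 20 21
G :  0  0  0  0  0  1  1  1  1  1  2  2  2  0  0  0  0  0  1  1  1  1
Heap A: G(10) = 2.
Heap B: G(21) = 1.
Heap C: G(17) = 0.
Combined Grundy value = 2 ⊕ 1 ⊕ 0 = 3.
A winning move leaves total XOR = 0, i.e. changes one component's Grundy value g to g ⊕ X where X is the current total.
Heap A: need g' = 2⊕3 = 1. Options: 10−5→G=1, 10−6→G=0, 10−8→G=0. Hits: 1.
Heap B: need g' = 1⊕3 = 2. Options: 21−5→G=0, 21−6→G=0, 21−8→G=0. Hits: 0.
Heap C: need g' = 0⊕3 = 3. Options: 17−5→G=2, 17−6→G=2, 17−8→G=1. Hits: 0.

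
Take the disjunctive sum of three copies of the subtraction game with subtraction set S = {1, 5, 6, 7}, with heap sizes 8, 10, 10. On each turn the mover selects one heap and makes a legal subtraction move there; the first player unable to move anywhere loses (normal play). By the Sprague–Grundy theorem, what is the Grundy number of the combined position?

2

All heaps use S = {1, 5, 6, 7}:
G(0) = 0
G(1) = mex{0} = 1
G(2) = mex{1} = 0
G(3) = mex{0} = 1
G(4) = mex{1} = 0
G(5) = mex{0,0} = 1
G(6) = mex{1,1,0} = 2
G(7) = mex{2,0,1,0} = 3
G(8) = mex{3,1,0,1} = 2
G(9) = mex{2,0,1,0} = 3
G(10) = mex{3,1,0,1} = 2
Heap A: G(8) = 2.
Heap B: G(10) = 2.
Heap C: G(10) = 2.
Combined Grundy value = 2 ⊕ 2 ⊕ 2 = 2.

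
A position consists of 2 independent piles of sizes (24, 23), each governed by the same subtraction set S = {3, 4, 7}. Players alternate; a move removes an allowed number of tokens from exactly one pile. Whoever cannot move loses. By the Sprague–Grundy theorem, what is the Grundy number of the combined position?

All piles use S = {3, 4, 7}:
G(0) = 0
G(1) = mex{} = 0
G(2) = mex{} = 0
G(3) = mex{0} = 1
G(4) = mex{0,0} = 1
G(5) = mex{0,0} = 1
G(6) = mex{1,0} = 2
G(7) = mex{1,1,0} = 2
G(8) = mex{1,1,0} = 2
G(9) = mex{2,1,0} = 3
G(10) = mex{2,2,1} = 0
G(11) = mex{2,2,1} = 0
G(12) = mex{3,2,1} = 0
G(13) = mex{0,3,2} = 1
G(14) = mex{0,0,2} = 1
G(15) = mex{0,0,2} = 1
G(16) = mex{1,0,3} = 2
G(17) = mex{1,1,0} = 2
G(18) = mex{1,1,0} = 2
G(19) = mex{2,1,0} = 3
G(20) = mex{2,2,1} = 0
G(21) = mex{2,2,1} = 0
G(22) = mex{3,2,1} = 0
G(23) = mex{0,3,2} = 1
G(24) = mex{0,0,2} = 1
Pile A: G(24) = 1.
Pile B: G(23) = 1.
Combined Grundy value = 1 ⊕ 1 = 0.

0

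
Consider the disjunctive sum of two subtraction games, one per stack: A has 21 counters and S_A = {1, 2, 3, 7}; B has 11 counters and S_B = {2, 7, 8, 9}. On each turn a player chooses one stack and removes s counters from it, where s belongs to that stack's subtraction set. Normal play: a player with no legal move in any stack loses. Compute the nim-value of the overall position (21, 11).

Stack A, S = {1, 2, 3, 7}:
n :  0  1  2  3  4  5  6  7  8  9 10 11 12 13 14 15 16 17 18 19 20 21
G :  0  1  2  3  0  1  2  3  0  1  2  3  0  1  2  3  0  1  2  3  0  1
G_A(21) = 1.
Stack B, S = {2, 7, 8, 9}:
n :  0  1  2  3  4  5  6  7  8  9 10 11
G :  0  0  1  1  0  0  1  1  2  2  3  3
G_B(11) = 3.
Combined Grundy value = 1 ⊕ 3 = 2.

2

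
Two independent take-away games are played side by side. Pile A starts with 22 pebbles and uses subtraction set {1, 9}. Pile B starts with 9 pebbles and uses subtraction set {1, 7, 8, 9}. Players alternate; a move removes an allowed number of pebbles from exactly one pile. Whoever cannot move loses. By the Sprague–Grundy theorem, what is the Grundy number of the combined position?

Pile A, S = {1, 9}:
G(0) = 0
G(1) = mex{0} = 1
G(2) = mex{1} = 0
G(3) = mex{0} = 1
G(4) = mex{1} = 0
G(5) = mex{0} = 1
G(6) = mex{1} = 0
G(7) = mex{0} = 1
G(8) = mex{1} = 0
G(9) = mex{0,0} = 1
G(10) = mex{1,1} = 0
G(11) = mex{0,0} = 1
G(12) = mex{1,1} = 0
G(13) = mex{0,0} = 1
G(14) = mex{1,1} = 0
G(15) = mex{0,0} = 1
G(16) = mex{1,1} = 0
G(17) = mex{0,0} = 1
G(18) = mex{1,1} = 0
G(19) = mex{0,0} = 1
G(20) = mex{1,1} = 0
G(21) = mex{0,0} = 1
G(22) = mex{1,1} = 0
G_A(22) = 0.
Pile B, S = {1, 7, 8, 9}:
G(0) = 0
G(1) = mex{0} = 1
G(2) = mex{1} = 0
G(3) = mex{0} = 1
G(4) = mex{1} = 0
G(5) = mex{0} = 1
G(6) = mex{1} = 0
G(7) = mex{0,0} = 1
G(8) = mex{1,1,0} = 2
G(9) = mex{2,0,1,0} = 3
G_B(9) = 3.
Combined Grundy value = 0 ⊕ 3 = 3.

3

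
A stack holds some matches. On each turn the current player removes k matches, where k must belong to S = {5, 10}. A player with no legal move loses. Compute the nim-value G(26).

2

n :  0  1  2  3  4  5  6  7  8  9 10 11 12 13 14 15 16 17 18 19 20 21 22 23 24 25 26
G :  0  0  0  0  0  1  1  1  1  1  2  2  2  2  2  0  0  0  0  0  1  1  1  1  1  2  2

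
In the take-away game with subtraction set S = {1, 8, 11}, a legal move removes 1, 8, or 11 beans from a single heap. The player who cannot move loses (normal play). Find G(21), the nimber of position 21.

n :  0  1  2  3  4  5  6  7  8  9 10 11 12 13 14 15 16 17 18 19 20 21
G :  0  1  0  1  0  1  0  1  2  0  1  2  3  2  3  2  0  1  0  1  2  0

0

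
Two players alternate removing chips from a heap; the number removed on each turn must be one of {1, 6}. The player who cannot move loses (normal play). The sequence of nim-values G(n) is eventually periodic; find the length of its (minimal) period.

7

G(0) = 0
G(1) = mex{0} = 1
G(2) = mex{1} = 0
G(3) = mex{0} = 1
G(4) = mex{1} = 0
G(5) = mex{0} = 1
G(6) = mex{1,0} = 2
G(7) = mex{2,1} = 0
G(8) = mex{0,0} = 1
G(9) = mex{1,1} = 0
G(10) = mex{0,0} = 1
G(11) = mex{1,1} = 0
G(12) = mex{0,2} = 1
G(13) = mex{1,0} = 2
G(14) = mex{2,1} = 0
G(15) = mex{0,0} = 1
G(n+7) = G(n) holds for n = 0,…,5 (a full window of length max(S) = 6), so the sequence is purely periodic with period 7.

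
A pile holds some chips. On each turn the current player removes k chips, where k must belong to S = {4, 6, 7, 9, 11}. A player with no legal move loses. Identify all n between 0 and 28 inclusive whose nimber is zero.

0, 1, 2, 3, 15, 16, 17, 18

n :  0  1  2  3  4  5  6  7  8  9 10 11 12 13 14 15 16 17 18 19 20 21 22 23 24 25 26 27 28
G :  0  0  0  0  1  1  1  1  2  2  2  2  3  3  3  0  0  0  0  1  1  1  1  2  2  2  2  3  3
P-positions are exactly the n with G(n) = 0.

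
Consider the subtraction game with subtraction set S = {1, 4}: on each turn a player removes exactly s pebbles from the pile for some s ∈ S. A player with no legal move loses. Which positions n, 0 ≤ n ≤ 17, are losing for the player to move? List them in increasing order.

0, 2, 5, 7, 10, 12, 15, 17

n :  0  1  2  3  4  5  6  7  8  9 10 11 12 13 14 15 16 17
G :  0  1  0  1  2  0  1  0  1  2  0  1  0  1  2  0  1  0
P-positions are exactly the n with G(n) = 0.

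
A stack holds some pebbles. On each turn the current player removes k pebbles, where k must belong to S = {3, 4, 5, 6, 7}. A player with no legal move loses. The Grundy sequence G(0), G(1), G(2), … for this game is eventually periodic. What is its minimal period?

n :  0  1  2  3  4  5  6  7  8  9 10 11 12 13 14 15 16 17 18 19 20 21
G :  0  0  0  1  1  1  2  2  2  3  0  0  0  1  1  1  2  2  2  3  0  0
G(n+10) = G(n) holds for n = 0,…,6 (a full window of length max(S) = 7), so the sequence is purely periodic with period 10.

10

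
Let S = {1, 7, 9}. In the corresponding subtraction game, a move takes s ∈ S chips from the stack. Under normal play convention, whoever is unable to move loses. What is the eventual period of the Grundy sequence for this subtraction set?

2

n :  0  1  2  3  4  5  6  7  8  9 10 11 12 13 14
G :  0  1  0  1  0  1  0  1  0  1  0  1  0  1  0
G(n+2) = G(n) holds for n = 0,…,8 (a full window of length max(S) = 9), so the sequence is purely periodic with period 2.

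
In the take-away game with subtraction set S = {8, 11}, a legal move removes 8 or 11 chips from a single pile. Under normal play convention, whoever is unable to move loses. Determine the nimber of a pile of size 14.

1

n :  0  1  2  3  4  5  6  7  8  9 10 11 12 13 14
G :  0  0  0  0  0  0  0  0  1  1  1  1  1  1  1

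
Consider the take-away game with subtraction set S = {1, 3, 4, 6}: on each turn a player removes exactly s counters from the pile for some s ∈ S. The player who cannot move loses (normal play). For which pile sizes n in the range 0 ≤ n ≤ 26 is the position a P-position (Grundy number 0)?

n :  0  1  2  3  4  5  6  7  8  9 10 11 12 13 14 15 16 17 18 19 20 21 22 23 24 25 26
G :  0  1  0  1  2  3  2  0  1  0  1  2  3  2  0  1  0  1  2  3  2  0  1  0  1  2  3
P-positions are exactly the n with G(n) = 0.

0, 2, 7, 9, 14, 16, 21, 23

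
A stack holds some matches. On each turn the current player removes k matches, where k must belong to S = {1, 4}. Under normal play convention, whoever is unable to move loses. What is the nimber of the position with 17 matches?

G(0) = 0
G(1) = mex{0} = 1
G(2) = mex{1} = 0
G(3) = mex{0} = 1
G(4) = mex{1,0} = 2
G(5) = mex{2,1} = 0
G(6) = mex{0,0} = 1
G(7) = mex{1,1} = 0
G(8) = mex{0,2} = 1
G(9) = mex{1,0} = 2
G(10) = mex{2,1} = 0
G(11) = mex{0,0} = 1
G(12) = mex{1,1} = 0
G(13) = mex{0,2} = 1
G(14) = mex{1,0} = 2
G(15) = mex{2,1} = 0
G(16) = mex{0,0} = 1
G(17) = mex{1,1} = 0

0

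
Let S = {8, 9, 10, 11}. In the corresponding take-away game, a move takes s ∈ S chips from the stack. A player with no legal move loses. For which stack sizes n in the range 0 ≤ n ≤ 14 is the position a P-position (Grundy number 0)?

0, 1, 2, 3, 4, 5, 6, 7

G(0) = 0
G(1) = mex{} = 0
G(2) = mex{} = 0
G(3) = mex{} = 0
G(4) = mex{} = 0
G(5) = mex{} = 0
G(6) = mex{} = 0
G(7) = mex{} = 0
G(8) = mex{0} = 1
G(9) = mex{0,0} = 1
G(10) = mex{0,0,0} = 1
G(11) = mex{0,0,0,0} = 1
G(12) = mex{0,0,0,0} = 1
G(13) = mex{0,0,0,0} = 1
G(14) = mex{0,0,0,0} = 1
P-positions are exactly the n with G(n) = 0.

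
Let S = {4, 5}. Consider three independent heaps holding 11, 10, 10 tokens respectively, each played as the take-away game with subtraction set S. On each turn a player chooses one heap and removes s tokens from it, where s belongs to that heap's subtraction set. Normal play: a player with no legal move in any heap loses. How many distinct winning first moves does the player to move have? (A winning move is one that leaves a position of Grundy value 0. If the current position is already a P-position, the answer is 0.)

0

All heaps use S = {4, 5}:
n :  0  1  2  3  4  5  6  7  8  9 10 11
G :  0  0  0  0  1  1  1  1  2  0  0  0
Heap A: G(11) = 0.
Heap B: G(10) = 0.
Heap C: G(10) = 0.
Combined Grundy value = 0 ⊕ 0 ⊕ 0 = 0.
A winning move leaves total XOR = 0, i.e. changes one component's Grundy value g to g ⊕ X where X is the current total.
Heap A: target g' = 0⊕0 = 0, but every legal move changes the Grundy value (mex property), so 0 moves.
Heap B: target g' = 0⊕0 = 0, but every legal move changes the Grundy value (mex property), so 0 moves.
Heap C: target g' = 0⊕0 = 0, but every legal move changes the Grundy value (mex property), so 0 moves.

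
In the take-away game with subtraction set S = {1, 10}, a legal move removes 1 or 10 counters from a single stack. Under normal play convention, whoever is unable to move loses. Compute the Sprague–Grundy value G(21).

2

n :  0  1  2  3  4  5  6  7  8  9 10 11 12 13 14 15 16 17 18 19 20 21
G :  0  1  0  1  0  1  0  1  0  1  2  0  1  0  1  0  1  0  1  0  1  2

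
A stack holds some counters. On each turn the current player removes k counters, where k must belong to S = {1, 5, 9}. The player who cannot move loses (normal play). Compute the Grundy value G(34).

G(0) = 0
G(1) = mex{0} = 1
G(2) = mex{1} = 0
G(3) = mex{0} = 1
G(4) = mex{1} = 0
G(5) = mex{0,0} = 1
G(6) = mex{1,1} = 0
G(7) = mex{0,0} = 1
G(8) = mex{1,1} = 0
G(9) = mex{0,0,0} = 1
G(10) = mex{1,1,1} = 0
G(11) = mex{0,0,0} = 1
G(12) = mex{1,1,1} = 0
G(13) = mex{0,0,0} = 1
G(14) = mex{1,1,1} = 0
G(15) = mex{0,0,0} = 1
G(16) = mex{1,1,1} = 0
G(17) = mex{0,0,0} = 1
G(18) = mex{1,1,1} = 0
G(19) = mex{0,0,0} = 1
G(20) = mex{1,1,1} = 0
G(21) = mex{0,0,0} = 1
G(22) = mex{1,1,1} = 0
G(23) = mex{0,0,0} = 1
G(24) = mex{1,1,1} = 0
G(25) = mex{0,0,0} = 1
G(26) = mex{1,1,1} = 0
G(27) = mex{0,0,0} = 1
G(28) = mex{1,1,1} = 0
G(29) = mex{0,0,0} = 1
G(30) = mex{1,1,1} = 0
G(31) = mex{0,0,0} = 1
G(32) = mex{1,1,1} = 0
G(33) = mex{0,0,0} = 1
G(34) = mex{1,1,1} = 0

0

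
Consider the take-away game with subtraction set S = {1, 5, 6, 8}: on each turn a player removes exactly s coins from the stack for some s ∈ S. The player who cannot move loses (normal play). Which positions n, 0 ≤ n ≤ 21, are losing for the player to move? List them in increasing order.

0, 2, 4, 11, 13, 15

G(0) = 0
G(1) = mex{0} = 1
G(2) = mex{1} = 0
G(3) = mex{0} = 1
G(4) = mex{1} = 0
G(5) = mex{0,0} = 1
G(6) = mex{1,1,0} = 2
G(7) = mex{2,0,1} = 3
G(8) = mex{3,1,0,0} = 2
G(9) = mex{2,0,1,1} = 3
G(10) = mex{3,1,0,0} = 2
G(11) = mex{2,2,1,1} = 0
G(12) = mex{0,3,2,0} = 1
G(13) = mex{1,2,3,1} = 0
G(14) = mex{0,3,2,2} = 1
G(15) = mex{1,2,3,3} = 0
G(16) = mex{0,0,2,2} = 1
G(17) = mex{1,1,0,3} = 2
G(18) = mex{2,0,1,2} = 3
G(19) = mex{3,1,0,0} = 2
G(20) = mex{2,0,1,1} = 3
G(21) = mex{3,1,0,0} = 2
P-positions are exactly the n with G(n) = 0.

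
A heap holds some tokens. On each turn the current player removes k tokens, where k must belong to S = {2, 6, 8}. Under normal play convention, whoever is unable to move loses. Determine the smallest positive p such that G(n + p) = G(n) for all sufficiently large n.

14

n :  0  1  2  3  4  5  6  7  8  9 10 11 12 13 14 15 16 17 18 19 20 21 22 23 24 25 26 27 28 29
G :  0  0  1  1  0  0  1  1  2  2  3  3  2  2  0  0  1  1  0  0  1  1  2  2  3  3  2  2  0  0
G(n+14) = G(n) holds for n = 0,…,7 (a full window of length max(S) = 8), so the sequence is purely periodic with period 14.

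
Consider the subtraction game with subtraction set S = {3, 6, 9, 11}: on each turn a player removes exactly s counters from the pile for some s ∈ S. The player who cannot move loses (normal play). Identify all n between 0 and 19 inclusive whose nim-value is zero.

n :  0  1  2  3  4  5  6  7  8  9 10 11 12 13 14 15 16 17 18 19
G :  0  0  0  1  1  1  2  2  2  3  3  3  4  4  0  0  0  1  1  1
P-positions are exactly the n with G(n) = 0.

0, 1, 2, 14, 15, 16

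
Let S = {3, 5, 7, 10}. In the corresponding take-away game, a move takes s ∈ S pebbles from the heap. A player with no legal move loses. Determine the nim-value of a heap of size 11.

3

G(0) = 0
G(1) = mex{} = 0
G(2) = mex{} = 0
G(3) = mex{0} = 1
G(4) = mex{0} = 1
G(5) = mex{0,0} = 1
G(6) = mex{1,0} = 2
G(7) = mex{1,0,0} = 2
G(8) = mex{1,1,0} = 2
G(9) = mex{2,1,0} = 3
G(10) = mex{2,1,1,0} = 3
G(11) = mex{2,2,1,0} = 3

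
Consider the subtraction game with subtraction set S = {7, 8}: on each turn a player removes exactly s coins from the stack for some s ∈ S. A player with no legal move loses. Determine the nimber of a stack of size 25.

n :  0  1  2  3  4  5  6  7  8  9 10 11 12 13 14 15 16 17 18 19 20 21 22 23 24 25
G :  0  0  0  0  0  0  0  1  1  1  1  1  1  1  2  0  0  0  0  0  0  0  1  1  1  1

1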